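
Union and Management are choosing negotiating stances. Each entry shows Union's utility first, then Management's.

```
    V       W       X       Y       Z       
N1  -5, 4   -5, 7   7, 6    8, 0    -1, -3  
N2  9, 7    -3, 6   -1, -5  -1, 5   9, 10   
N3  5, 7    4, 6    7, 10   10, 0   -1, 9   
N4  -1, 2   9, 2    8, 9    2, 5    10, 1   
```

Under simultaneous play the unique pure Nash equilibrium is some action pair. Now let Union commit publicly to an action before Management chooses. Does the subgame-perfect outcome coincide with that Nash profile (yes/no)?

no

Management best-responds to each possible Union move:
- N1: Management compares 4, 7, 6, 0, -3 and picks W; Union would get -5.
- N2: Management compares 7, 6, -5, 5, 10 and picks Z; Union would get 9.
- N3: Management compares 7, 6, 10, 0, 9 and picks X; Union would get 7.
- N4: Management compares 2, 2, 9, 5, 1 and picks X; Union would get 8.
Among -5, 9, 7, 8, the best is 9 at N2. Subgame-perfect outcome: (N2, Z) with payoffs (9, 10).
Now find the simultaneous Nash equilibrium.
Union's best replies: V→N2; W→N4; X→N4; Y→N3; Z→N4.
Management's best replies: N1→W; N2→Z; N3→X; N4→X.
Only (N4, X) has each player best-responding; Nash payoffs (8, 9).
Sequential outcome (N2, Z) differs from the Nash profile (N4, X).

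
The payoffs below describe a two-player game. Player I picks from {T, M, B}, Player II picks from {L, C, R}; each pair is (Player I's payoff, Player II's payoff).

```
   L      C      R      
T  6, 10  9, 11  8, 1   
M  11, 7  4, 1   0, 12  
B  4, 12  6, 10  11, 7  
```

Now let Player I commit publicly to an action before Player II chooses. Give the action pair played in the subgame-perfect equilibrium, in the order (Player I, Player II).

Solve by backward induction (Player I leads).
- T: BR = C, leader payoff 9.
- M: BR = R, leader payoff 0.
- B: BR = L, leader payoff 4.
Maximizing over 9, 0, 4, Player I chooses T. Subgame-perfect outcome: (T, C) with payoffs (9, 11).

(T, C)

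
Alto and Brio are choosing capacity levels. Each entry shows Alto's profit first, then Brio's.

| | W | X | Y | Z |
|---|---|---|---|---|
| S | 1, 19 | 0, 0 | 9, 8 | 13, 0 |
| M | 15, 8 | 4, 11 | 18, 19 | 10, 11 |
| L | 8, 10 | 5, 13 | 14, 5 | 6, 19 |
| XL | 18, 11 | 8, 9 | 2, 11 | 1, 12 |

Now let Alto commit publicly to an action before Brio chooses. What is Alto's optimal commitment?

Brio best-responds to each possible Alto move:
- S: BR = W, leader payoff 1.
- M: BR = Y, leader payoff 18.
- L: BR = Z, leader payoff 6.
- XL: BR = Z, leader payoff 1.
Among 1, 18, 6, 1, the best is 18 at M. Subgame-perfect outcome: (M, Y) with payoffs (18, 19).

M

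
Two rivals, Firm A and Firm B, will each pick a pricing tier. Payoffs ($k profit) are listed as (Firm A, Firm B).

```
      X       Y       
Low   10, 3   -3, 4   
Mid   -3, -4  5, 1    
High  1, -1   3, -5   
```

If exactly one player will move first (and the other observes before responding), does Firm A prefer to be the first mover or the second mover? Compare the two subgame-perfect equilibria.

If Firm A leads: Firm B's best replies are Low→Y, Mid→Y, High→X; Firm A's induced payoffs -3, 5, 1; outcome (Mid, Y), payoffs (5, 1).
If Firm B leads: Firm A's best replies are X→Low, Y→Mid; Firm B's induced payoffs 3, 1; outcome (Low, X), payoffs (10, 3).
Firm A gets 5 moving first and 10 moving second, so Firm A prefers to move second.

second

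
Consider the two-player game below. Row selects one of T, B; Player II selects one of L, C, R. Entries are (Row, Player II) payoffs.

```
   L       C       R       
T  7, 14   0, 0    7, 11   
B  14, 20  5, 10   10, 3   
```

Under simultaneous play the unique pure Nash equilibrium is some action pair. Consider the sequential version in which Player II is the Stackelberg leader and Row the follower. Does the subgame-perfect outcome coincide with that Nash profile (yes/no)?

Work backward from Row's decision.
- L: Row compares 7, 14 and picks B; Player II would get 20.
- C: Row compares 0, 5 and picks B; Player II would get 10.
- R: Row compares 7, 10 and picks B; Player II would get 3.
Maximizing over 20, 10, 3, Player II chooses L. Subgame-perfect outcome: (B, L) with payoffs (14, 20).
Now find the simultaneous Nash equilibrium.
Row's best replies: L→B; C→B; R→B.
Player II's best replies: T→L; B→L.
Only (B, L) has each player best-responding; Nash payoffs (14, 20).
Sequential outcome (B, L) coincides with the Nash profile (B, L).

yes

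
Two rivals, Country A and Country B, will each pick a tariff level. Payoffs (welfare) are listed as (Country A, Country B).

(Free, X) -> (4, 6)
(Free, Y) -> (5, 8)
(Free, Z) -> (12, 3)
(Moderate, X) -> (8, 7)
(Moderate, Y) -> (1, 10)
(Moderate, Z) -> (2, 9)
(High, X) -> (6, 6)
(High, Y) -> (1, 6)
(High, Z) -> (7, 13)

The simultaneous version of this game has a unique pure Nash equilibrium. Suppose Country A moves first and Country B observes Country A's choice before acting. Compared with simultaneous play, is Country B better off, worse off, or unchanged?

Work backward from Country B's decision.
- Free → Country B plays Y (best of 6, 8, 3); Country A gets 5.
- Moderate → Country B plays Y (best of 7, 10, 9); Country A gets 1.
- High → Country B plays Z (best of 6, 6, 13); Country A gets 7.
Country A's induced payoffs are 5, 1, 7, so Country A commits to High. Subgame-perfect outcome: (High, Z) with payoffs (7, 13).
Now find the simultaneous Nash equilibrium.
Country A's best replies: X→Moderate; Y→Free; Z→Free.
Country B's best replies: Free→Y; Moderate→Y; High→Z.
Only (Free, Y) has each player best-responding; Nash payoffs (5, 8).
Country B earns 13 sequentially versus 8 at the Nash outcome: better off.

better off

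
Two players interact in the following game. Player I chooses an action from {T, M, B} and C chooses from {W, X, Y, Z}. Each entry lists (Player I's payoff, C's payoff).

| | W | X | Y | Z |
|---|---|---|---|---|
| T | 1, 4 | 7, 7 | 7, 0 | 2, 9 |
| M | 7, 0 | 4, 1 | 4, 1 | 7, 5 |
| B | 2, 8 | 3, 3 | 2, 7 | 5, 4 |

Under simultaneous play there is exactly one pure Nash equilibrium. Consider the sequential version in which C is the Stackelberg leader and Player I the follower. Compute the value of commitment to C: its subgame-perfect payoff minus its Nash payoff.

Backward induction with C moving first.
- W → Player I plays M (best of 1, 7, 2); C gets 0.
- X → Player I plays T (best of 7, 4, 3); C gets 7.
- Y → Player I plays T (best of 7, 4, 2); C gets 0.
- Z → Player I plays M (best of 2, 7, 5); C gets 5.
Maximizing over 0, 7, 0, 5, C chooses X. Subgame-perfect outcome: (T, X) with payoffs (7, 7).
Under simultaneous play:
Player I's best replies: W→M; X→T; Y→T; Z→M.
C's best replies: T→Z; M→Z; B→W.
The unique mutual best reply is (M, Z), giving (7, 5).
C's commitment gain: 7 − 5 = 2.

2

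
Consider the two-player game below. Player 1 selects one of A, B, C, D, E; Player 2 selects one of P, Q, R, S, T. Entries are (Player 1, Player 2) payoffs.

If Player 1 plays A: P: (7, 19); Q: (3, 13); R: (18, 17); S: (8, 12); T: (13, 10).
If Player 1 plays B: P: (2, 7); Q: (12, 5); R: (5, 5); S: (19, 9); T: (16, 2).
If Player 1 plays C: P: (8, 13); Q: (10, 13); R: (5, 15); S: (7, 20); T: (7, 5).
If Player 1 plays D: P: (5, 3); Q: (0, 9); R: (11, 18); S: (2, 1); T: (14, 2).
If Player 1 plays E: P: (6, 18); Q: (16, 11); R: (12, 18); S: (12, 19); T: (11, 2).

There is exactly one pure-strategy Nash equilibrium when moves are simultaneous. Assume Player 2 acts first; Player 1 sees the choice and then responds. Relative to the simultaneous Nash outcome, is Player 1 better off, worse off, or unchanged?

worse off

Player 1 best-responds to each possible Player 2 move:
- P: BR = C, leader payoff 13.
- Q: BR = E, leader payoff 11.
- R: BR = A, leader payoff 17.
- S: BR = B, leader payoff 9.
- T: BR = B, leader payoff 2.
Player 2's induced payoffs are 13, 11, 17, 9, 2, so Player 2 commits to R. Subgame-perfect outcome: (A, R) with payoffs (18, 17).
Now find the simultaneous Nash equilibrium.
Player 1's best replies: P→C; Q→E; R→A; S→B; T→B.
Player 2's best replies: A→P; B→S; C→S; D→R; E→S.
Only (B, S) has each player best-responding; Nash payoffs (19, 9).
Player 1 earns 18 sequentially versus 19 at the Nash outcome: worse off.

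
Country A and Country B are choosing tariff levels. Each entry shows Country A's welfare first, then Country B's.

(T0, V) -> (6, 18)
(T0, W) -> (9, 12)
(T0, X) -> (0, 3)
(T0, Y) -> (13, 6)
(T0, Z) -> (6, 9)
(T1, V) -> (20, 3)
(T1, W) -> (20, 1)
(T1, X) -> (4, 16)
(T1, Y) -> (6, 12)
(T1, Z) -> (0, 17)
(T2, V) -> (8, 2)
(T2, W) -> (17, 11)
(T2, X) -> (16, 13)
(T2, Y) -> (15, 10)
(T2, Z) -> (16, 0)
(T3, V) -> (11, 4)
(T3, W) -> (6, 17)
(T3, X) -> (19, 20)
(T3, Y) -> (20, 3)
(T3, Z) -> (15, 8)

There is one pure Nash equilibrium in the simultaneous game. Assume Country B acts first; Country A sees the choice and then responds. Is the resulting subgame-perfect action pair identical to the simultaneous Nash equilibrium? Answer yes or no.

yes

Work backward from Country A's decision.
- V → Country A plays T1 (best of 6, 20, 8, 11); Country B gets 3.
- W → Country A plays T1 (best of 9, 20, 17, 6); Country B gets 1.
- X → Country A plays T3 (best of 0, 4, 16, 19); Country B gets 20.
- Y → Country A plays T3 (best of 13, 6, 15, 20); Country B gets 3.
- Z → Country A plays T2 (best of 6, 0, 16, 15); Country B gets 0.
Maximizing over 3, 1, 20, 3, 0, Country B chooses X. Subgame-perfect outcome: (T3, X) with payoffs (19, 20).
Under simultaneous play:
Country A's best replies: V→T1; W→T1; X→T3; Y→T3; Z→T2.
Country B's best replies: T0→V; T1→Z; T2→X; T3→X.
Only (T3, X) has each player best-responding; Nash payoffs (19, 20).
Sequential outcome (T3, X) coincides with the Nash profile (T3, X).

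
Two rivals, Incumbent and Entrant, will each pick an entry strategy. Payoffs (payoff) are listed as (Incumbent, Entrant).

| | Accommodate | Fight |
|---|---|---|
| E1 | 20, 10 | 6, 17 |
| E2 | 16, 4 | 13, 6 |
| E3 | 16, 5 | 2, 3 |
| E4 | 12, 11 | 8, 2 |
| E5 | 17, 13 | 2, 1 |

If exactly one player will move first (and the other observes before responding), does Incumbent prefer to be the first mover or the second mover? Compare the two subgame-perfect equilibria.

second

If Incumbent leads: Entrant's best replies are E1→Fight, E2→Fight, E3→Accommodate, E4→Accommodate, E5→Accommodate; Incumbent's induced payoffs 6, 13, 16, 12, 17; outcome (E5, Accommodate), payoffs (17, 13).
If Entrant leads: Incumbent's best replies are Accommodate→E1, Fight→E2; Entrant's induced payoffs 10, 6; outcome (E1, Accommodate), payoffs (20, 10).
Incumbent gets 17 moving first and 20 moving second, so Incumbent prefers to move second.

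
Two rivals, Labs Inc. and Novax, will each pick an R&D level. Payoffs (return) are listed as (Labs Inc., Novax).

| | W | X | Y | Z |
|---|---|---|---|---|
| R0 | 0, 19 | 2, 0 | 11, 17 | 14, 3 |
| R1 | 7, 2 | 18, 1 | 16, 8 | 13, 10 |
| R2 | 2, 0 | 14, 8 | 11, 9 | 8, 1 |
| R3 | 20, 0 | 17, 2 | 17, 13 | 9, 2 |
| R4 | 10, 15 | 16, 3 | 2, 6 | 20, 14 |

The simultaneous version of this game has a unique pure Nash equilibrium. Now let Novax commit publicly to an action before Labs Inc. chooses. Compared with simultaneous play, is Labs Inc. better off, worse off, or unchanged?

Backward induction with Novax moving first.
- W: Labs Inc. compares 0, 7, 2, 20, 10 and picks R3; Novax would get 0.
- X: Labs Inc. compares 2, 18, 14, 17, 16 and picks R1; Novax would get 1.
- Y: Labs Inc. compares 11, 16, 11, 17, 2 and picks R3; Novax would get 13.
- Z: Labs Inc. compares 14, 13, 8, 9, 20 and picks R4; Novax would get 14.
Among 0, 1, 13, 14, the best is 14 at Z. Subgame-perfect outcome: (R4, Z) with payoffs (20, 14).
For the simultaneous game, intersect best replies.
Labs Inc.'s best replies: W→R3; X→R1; Y→R3; Z→R4.
Novax's best replies: R0→W; R1→Z; R2→Y; R3→Y; R4→W.
The unique mutual best reply is (R3, Y), giving (17, 13).
Labs Inc. earns 20 sequentially versus 17 at the Nash outcome: better off.

better off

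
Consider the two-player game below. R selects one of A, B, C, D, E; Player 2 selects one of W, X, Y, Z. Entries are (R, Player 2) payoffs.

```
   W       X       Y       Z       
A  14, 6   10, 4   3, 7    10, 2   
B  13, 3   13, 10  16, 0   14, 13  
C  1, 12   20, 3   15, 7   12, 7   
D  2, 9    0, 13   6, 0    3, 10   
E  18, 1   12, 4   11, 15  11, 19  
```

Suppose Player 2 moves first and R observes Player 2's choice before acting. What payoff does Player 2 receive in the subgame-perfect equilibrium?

Solve by backward induction (Player 2 leads).
- W → R plays E (best of 14, 13, 1, 2, 18); Player 2 gets 1.
- X → R plays C (best of 10, 13, 20, 0, 12); Player 2 gets 3.
- Y → R plays B (best of 3, 16, 15, 6, 11); Player 2 gets 0.
- Z → R plays B (best of 10, 14, 12, 3, 11); Player 2 gets 13.
Maximizing over 1, 3, 0, 13, Player 2 chooses Z. Subgame-perfect outcome: (B, Z) with payoffs (14, 13).

13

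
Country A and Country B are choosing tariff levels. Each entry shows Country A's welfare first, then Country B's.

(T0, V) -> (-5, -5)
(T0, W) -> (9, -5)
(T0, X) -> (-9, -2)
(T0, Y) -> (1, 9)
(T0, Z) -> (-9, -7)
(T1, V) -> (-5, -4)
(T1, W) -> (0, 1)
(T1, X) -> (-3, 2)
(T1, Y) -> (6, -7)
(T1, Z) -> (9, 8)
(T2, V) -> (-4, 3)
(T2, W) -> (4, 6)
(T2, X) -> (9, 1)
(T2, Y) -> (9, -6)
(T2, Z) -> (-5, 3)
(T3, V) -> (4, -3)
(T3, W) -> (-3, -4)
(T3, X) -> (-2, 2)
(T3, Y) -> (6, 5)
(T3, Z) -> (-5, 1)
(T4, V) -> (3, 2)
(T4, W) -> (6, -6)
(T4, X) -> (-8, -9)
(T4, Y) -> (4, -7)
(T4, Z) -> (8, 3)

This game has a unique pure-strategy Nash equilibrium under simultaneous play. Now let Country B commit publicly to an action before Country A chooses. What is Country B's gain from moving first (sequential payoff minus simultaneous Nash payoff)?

Solve by backward induction (Country B leads).
- V: BR = T3, leader payoff -3.
- W: BR = T0, leader payoff -5.
- X: BR = T2, leader payoff 1.
- Y: BR = T2, leader payoff -6.
- Z: BR = T1, leader payoff 8.
Maximizing over -3, -5, 1, -6, 8, Country B chooses Z. Subgame-perfect outcome: (T1, Z) with payoffs (9, 8).
Now find the simultaneous Nash equilibrium.
Country A's best replies: V→T3; W→T0; X→T2; Y→T2; Z→T1.
Country B's best replies: T0→Y; T1→Z; T2→W; T3→Y; T4→Z.
Only (T1, Z) has each player best-responding; Nash payoffs (9, 8).
Country B's commitment gain: 8 − 8 = 0.

0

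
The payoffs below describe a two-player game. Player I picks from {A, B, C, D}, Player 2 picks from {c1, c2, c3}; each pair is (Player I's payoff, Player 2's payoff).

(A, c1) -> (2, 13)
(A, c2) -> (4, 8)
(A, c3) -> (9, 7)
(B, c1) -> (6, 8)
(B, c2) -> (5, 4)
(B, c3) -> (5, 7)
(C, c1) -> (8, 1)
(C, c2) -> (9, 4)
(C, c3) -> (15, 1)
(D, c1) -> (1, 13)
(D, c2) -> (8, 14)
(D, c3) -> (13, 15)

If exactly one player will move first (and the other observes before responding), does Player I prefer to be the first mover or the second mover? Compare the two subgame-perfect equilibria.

first

If Player I leads: Player 2's best replies are A→c1, B→c1, C→c2, D→c3; Player I's induced payoffs 2, 6, 9, 13; outcome (D, c3), payoffs (13, 15).
If Player 2 leads: Player I's best replies are c1→C, c2→C, c3→C; Player 2's induced payoffs 1, 4, 1; outcome (C, c2), payoffs (9, 4).
Player I gets 13 moving first and 9 moving second, so Player I prefers to move first.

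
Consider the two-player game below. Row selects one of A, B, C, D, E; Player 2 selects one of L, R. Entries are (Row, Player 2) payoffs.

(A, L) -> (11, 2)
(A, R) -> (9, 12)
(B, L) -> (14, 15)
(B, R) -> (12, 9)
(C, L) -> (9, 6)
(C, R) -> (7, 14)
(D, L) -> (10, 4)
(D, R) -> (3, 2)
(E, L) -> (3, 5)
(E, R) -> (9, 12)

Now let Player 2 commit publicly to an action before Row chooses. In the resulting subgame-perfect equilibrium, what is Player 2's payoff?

Solve by backward induction (Player 2 leads).
- L: BR = B, leader payoff 15.
- R: BR = B, leader payoff 9.
Maximizing over 15, 9, Player 2 chooses L. Subgame-perfect outcome: (B, L) with payoffs (14, 15).

15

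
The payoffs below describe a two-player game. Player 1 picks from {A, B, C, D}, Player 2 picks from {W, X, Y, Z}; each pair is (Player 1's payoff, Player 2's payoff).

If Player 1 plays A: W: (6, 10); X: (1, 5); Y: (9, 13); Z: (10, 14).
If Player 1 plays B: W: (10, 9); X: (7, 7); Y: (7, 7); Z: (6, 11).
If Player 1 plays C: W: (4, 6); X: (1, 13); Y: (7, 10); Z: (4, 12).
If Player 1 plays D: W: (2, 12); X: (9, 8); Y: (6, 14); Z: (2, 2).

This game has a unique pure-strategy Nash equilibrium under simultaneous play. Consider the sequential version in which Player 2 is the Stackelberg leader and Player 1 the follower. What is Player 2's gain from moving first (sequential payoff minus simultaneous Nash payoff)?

0

Backward induction with Player 2 moving first.
- W → Player 1 plays B (best of 6, 10, 4, 2); Player 2 gets 9.
- X → Player 1 plays D (best of 1, 7, 1, 9); Player 2 gets 8.
- Y → Player 1 plays A (best of 9, 7, 7, 6); Player 2 gets 13.
- Z → Player 1 plays A (best of 10, 6, 4, 2); Player 2 gets 14.
Among 9, 8, 13, 14, the best is 14 at Z. Subgame-perfect outcome: (A, Z) with payoffs (10, 14).
For the simultaneous game, intersect best replies.
Player 1's best replies: W→B; X→D; Y→A; Z→A.
Player 2's best replies: A→Z; B→Z; C→X; D→Y.
Only (A, Z) has each player best-responding; Nash payoffs (10, 14).
Player 2's commitment gain: 14 − 14 = 0.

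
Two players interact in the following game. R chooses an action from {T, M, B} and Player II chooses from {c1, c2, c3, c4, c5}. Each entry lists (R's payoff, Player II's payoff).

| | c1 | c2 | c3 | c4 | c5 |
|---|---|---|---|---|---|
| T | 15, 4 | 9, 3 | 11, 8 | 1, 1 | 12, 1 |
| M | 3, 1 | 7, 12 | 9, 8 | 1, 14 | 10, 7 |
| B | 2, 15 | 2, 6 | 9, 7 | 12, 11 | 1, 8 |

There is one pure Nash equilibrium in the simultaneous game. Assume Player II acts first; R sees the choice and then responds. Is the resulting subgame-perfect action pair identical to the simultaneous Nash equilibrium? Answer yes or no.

no

R best-responds to each possible Player II move:
- c1: BR = T, leader payoff 4.
- c2: BR = T, leader payoff 3.
- c3: BR = T, leader payoff 8.
- c4: BR = B, leader payoff 11.
- c5: BR = T, leader payoff 1.
Among 4, 3, 8, 11, 1, the best is 11 at c4. Subgame-perfect outcome: (B, c4) with payoffs (12, 11).
Under simultaneous play:
R's best replies: c1→T; c2→T; c3→T; c4→B; c5→T.
Player II's best replies: T→c3; M→c4; B→c1.
Only (T, c3) has each player best-responding; Nash payoffs (11, 8).
Sequential outcome (B, c4) differs from the Nash profile (T, c3).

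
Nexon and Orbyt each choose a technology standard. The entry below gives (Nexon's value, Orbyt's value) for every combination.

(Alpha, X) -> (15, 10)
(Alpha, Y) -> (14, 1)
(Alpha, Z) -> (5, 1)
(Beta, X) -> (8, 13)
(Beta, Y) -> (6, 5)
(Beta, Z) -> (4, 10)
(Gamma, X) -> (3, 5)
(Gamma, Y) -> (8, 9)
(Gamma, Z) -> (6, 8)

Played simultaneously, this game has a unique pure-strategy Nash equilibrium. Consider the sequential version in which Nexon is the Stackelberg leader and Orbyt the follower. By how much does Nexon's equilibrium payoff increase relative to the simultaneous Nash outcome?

Solve by backward induction (Nexon leads).
- Alpha → Orbyt plays X (best of 10, 1, 1); Nexon gets 15.
- Beta → Orbyt plays X (best of 13, 5, 10); Nexon gets 8.
- Gamma → Orbyt plays Y (best of 5, 9, 8); Nexon gets 8.
Nexon's induced payoffs are 15, 8, 8, so Nexon commits to Alpha. Subgame-perfect outcome: (Alpha, X) with payoffs (15, 10).
For the simultaneous game, intersect best replies.
Nexon's best replies: X→Alpha; Y→Alpha; Z→Gamma.
Orbyt's best replies: Alpha→X; Beta→X; Gamma→Y.
The unique mutual best reply is (Alpha, X), giving (15, 10).
Nexon's commitment gain: 15 − 15 = 0.

0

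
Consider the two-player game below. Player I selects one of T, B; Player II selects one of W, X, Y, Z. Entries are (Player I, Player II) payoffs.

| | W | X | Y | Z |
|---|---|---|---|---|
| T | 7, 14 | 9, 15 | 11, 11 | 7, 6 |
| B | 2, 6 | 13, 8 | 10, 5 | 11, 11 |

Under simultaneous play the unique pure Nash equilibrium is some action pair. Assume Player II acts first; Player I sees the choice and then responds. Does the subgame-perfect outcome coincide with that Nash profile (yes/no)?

no

Solve by backward induction (Player II leads).
- W: BR = T, leader payoff 14.
- X: BR = B, leader payoff 8.
- Y: BR = T, leader payoff 11.
- Z: BR = B, leader payoff 11.
Maximizing over 14, 8, 11, 11, Player II chooses W. Subgame-perfect outcome: (T, W) with payoffs (7, 14).
Under simultaneous play:
Player I's best replies: W→T; X→B; Y→T; Z→B.
Player II's best replies: T→X; B→Z.
The unique mutual best reply is (B, Z), giving (11, 11).
Sequential outcome (T, W) differs from the Nash profile (B, Z).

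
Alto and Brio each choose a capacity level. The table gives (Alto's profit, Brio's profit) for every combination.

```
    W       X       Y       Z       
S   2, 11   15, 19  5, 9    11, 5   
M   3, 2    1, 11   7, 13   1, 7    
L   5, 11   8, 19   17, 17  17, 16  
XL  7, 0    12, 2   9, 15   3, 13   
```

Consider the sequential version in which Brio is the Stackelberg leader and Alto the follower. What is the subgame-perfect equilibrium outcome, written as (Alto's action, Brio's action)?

Backward induction with Brio moving first.
- W: BR = XL, leader payoff 0.
- X: BR = S, leader payoff 19.
- Y: BR = L, leader payoff 17.
- Z: BR = L, leader payoff 16.
Among 0, 19, 17, 16, the best is 19 at X. Subgame-perfect outcome: (S, X) with payoffs (15, 19).

(S, X)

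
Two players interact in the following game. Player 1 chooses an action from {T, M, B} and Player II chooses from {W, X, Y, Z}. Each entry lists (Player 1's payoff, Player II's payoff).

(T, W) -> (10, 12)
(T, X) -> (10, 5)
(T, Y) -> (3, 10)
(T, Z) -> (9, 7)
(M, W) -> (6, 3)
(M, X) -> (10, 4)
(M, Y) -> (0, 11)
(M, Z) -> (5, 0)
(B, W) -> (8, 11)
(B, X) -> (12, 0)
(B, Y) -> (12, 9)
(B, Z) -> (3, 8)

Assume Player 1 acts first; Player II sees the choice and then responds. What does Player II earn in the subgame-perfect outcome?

12

Backward induction with Player 1 moving first.
- T: Player II compares 12, 5, 10, 7 and picks W; Player 1 would get 10.
- M: Player II compares 3, 4, 11, 0 and picks Y; Player 1 would get 0.
- B: Player II compares 11, 0, 9, 8 and picks W; Player 1 would get 8.
Player 1's induced payoffs are 10, 0, 8, so Player 1 commits to T. Subgame-perfect outcome: (T, W) with payoffs (10, 12).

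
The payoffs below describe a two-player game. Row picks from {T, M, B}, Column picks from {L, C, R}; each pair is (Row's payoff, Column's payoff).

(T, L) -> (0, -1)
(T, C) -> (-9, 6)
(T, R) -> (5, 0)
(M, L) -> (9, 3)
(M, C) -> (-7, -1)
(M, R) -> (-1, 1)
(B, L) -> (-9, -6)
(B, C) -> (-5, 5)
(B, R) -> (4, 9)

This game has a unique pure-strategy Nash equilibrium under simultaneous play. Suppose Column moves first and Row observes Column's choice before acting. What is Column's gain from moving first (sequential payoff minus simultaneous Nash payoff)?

Work backward from Row's decision.
- L: BR = M, leader payoff 3.
- C: BR = B, leader payoff 5.
- R: BR = T, leader payoff 0.
Among 3, 5, 0, the best is 5 at C. Subgame-perfect outcome: (B, C) with payoffs (-5, 5).
Now find the simultaneous Nash equilibrium.
Row's best replies: L→M; C→B; R→T.
Column's best replies: T→C; M→L; B→R.
Only (M, L) has each player best-responding; Nash payoffs (9, 3).
Column's commitment gain: 5 − 3 = 2.

2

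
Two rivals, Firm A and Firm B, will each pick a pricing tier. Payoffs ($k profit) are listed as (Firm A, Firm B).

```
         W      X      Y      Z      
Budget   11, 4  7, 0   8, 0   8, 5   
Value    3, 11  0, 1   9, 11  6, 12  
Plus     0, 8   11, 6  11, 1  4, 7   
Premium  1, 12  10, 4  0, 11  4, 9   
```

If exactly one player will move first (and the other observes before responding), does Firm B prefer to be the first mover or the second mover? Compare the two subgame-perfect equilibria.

first

If Firm A leads: Firm B's best replies are Budget→Z, Value→Z, Plus→W, Premium→W; Firm A's induced payoffs 8, 6, 0, 1; outcome (Budget, Z), payoffs (8, 5).
If Firm B leads: Firm A's best replies are W→Budget, X→Plus, Y→Plus, Z→Budget; Firm B's induced payoffs 4, 6, 1, 5; outcome (Plus, X), payoffs (11, 6).
Firm B gets 6 moving first and 5 moving second, so Firm B prefers to move first.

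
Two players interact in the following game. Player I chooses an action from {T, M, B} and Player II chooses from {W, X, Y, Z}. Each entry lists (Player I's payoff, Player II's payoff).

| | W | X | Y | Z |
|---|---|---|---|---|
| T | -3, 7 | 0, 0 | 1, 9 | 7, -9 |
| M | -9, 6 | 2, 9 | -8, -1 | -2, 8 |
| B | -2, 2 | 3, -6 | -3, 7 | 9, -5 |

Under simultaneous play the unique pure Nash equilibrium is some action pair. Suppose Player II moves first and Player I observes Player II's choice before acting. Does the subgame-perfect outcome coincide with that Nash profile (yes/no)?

yes

Work backward from Player I's decision.
- W: Player I compares -3, -9, -2 and picks B; Player II would get 2.
- X: Player I compares 0, 2, 3 and picks B; Player II would get -6.
- Y: Player I compares 1, -8, -3 and picks T; Player II would get 9.
- Z: Player I compares 7, -2, 9 and picks B; Player II would get -5.
Maximizing over 2, -6, 9, -5, Player II chooses Y. Subgame-perfect outcome: (T, Y) with payoffs (1, 9).
Now find the simultaneous Nash equilibrium.
Player I's best replies: W→B; X→B; Y→T; Z→B.
Player II's best replies: T→Y; M→X; B→Y.
The unique mutual best reply is (T, Y), giving (1, 9).
Sequential outcome (T, Y) coincides with the Nash profile (T, Y).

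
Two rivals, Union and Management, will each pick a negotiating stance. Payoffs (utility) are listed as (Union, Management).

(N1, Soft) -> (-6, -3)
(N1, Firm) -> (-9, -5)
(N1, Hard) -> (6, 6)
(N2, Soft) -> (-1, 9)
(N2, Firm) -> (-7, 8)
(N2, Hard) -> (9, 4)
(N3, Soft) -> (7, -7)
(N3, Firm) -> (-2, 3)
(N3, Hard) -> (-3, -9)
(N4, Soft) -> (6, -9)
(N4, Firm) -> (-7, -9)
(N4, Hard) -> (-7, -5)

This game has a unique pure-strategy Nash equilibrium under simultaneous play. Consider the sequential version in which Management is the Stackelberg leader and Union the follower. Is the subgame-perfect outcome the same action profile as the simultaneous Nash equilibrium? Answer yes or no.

no

Backward induction with Management moving first.
- Soft: BR = N3, leader payoff -7.
- Firm: BR = N3, leader payoff 3.
- Hard: BR = N2, leader payoff 4.
Among -7, 3, 4, the best is 4 at Hard. Subgame-perfect outcome: (N2, Hard) with payoffs (9, 4).
For the simultaneous game, intersect best replies.
Union's best replies: Soft→N3; Firm→N3; Hard→N2.
Management's best replies: N1→Hard; N2→Soft; N3→Firm; N4→Hard.
The unique mutual best reply is (N3, Firm), giving (-2, 3).
Sequential outcome (N2, Hard) differs from the Nash profile (N3, Firm).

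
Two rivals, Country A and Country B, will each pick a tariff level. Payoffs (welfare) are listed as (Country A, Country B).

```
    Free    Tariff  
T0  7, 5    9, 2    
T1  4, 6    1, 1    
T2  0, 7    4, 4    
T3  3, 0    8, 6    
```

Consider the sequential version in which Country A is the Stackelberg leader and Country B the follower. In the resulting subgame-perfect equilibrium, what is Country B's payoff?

6

Work backward from Country B's decision.
- T0 → Country B plays Free (best of 5, 2); Country A gets 7.
- T1 → Country B plays Free (best of 6, 1); Country A gets 4.
- T2 → Country B plays Free (best of 7, 4); Country A gets 0.
- T3 → Country B plays Tariff (best of 0, 6); Country A gets 8.
Maximizing over 7, 4, 0, 8, Country A chooses T3. Subgame-perfect outcome: (T3, Tariff) with payoffs (8, 6).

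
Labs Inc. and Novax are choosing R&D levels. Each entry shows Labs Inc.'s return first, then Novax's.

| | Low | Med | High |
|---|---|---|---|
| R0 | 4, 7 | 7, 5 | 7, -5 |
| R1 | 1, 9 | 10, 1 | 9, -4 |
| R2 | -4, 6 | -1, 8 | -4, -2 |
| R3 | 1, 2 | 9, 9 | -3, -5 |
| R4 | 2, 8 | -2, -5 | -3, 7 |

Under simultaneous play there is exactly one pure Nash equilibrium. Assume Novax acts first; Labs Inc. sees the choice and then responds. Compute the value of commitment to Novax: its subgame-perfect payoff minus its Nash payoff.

0

Solve by backward induction (Novax leads).
- Low: Labs Inc. compares 4, 1, -4, 1, 2 and picks R0; Novax would get 7.
- Med: Labs Inc. compares 7, 10, -1, 9, -2 and picks R1; Novax would get 1.
- High: Labs Inc. compares 7, 9, -4, -3, -3 and picks R1; Novax would get -4.
Novax's induced payoffs are 7, 1, -4, so Novax commits to Low. Subgame-perfect outcome: (R0, Low) with payoffs (4, 7).
Now find the simultaneous Nash equilibrium.
Labs Inc.'s best replies: Low→R0; Med→R1; High→R1.
Novax's best replies: R0→Low; R1→Low; R2→Med; R3→Med; R4→Low.
Only (R0, Low) has each player best-responding; Nash payoffs (4, 7).
Novax's commitment gain: 7 − 7 = 0.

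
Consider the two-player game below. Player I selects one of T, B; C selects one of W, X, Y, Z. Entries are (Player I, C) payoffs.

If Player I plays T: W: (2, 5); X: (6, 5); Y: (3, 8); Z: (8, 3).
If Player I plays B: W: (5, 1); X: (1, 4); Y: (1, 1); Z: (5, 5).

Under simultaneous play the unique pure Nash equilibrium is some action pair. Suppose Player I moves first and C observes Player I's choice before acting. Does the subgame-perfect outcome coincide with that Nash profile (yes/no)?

no

Work backward from C's decision.
- T: C compares 5, 5, 8, 3 and picks Y; Player I would get 3.
- B: C compares 1, 4, 1, 5 and picks Z; Player I would get 5.
Maximizing over 3, 5, Player I chooses B. Subgame-perfect outcome: (B, Z) with payoffs (5, 5).
For the simultaneous game, intersect best replies.
Player I's best replies: W→B; X→T; Y→T; Z→T.
C's best replies: T→Y; B→Z.
Only (T, Y) has each player best-responding; Nash payoffs (3, 8).
Sequential outcome (B, Z) differs from the Nash profile (T, Y).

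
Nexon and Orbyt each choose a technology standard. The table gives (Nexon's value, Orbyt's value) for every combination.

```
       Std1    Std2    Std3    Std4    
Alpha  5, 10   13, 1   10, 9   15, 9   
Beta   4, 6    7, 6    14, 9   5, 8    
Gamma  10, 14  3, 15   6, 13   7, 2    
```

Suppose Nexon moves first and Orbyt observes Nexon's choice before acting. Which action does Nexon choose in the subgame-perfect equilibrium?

Work backward from Orbyt's decision.
- Alpha → Orbyt plays Std1 (best of 10, 1, 9, 9); Nexon gets 5.
- Beta → Orbyt plays Std3 (best of 6, 6, 9, 8); Nexon gets 14.
- Gamma → Orbyt plays Std2 (best of 14, 15, 13, 2); Nexon gets 3.
Among 5, 14, 3, the best is 14 at Beta. Subgame-perfect outcome: (Beta, Std3) with payoffs (14, 9).

Beta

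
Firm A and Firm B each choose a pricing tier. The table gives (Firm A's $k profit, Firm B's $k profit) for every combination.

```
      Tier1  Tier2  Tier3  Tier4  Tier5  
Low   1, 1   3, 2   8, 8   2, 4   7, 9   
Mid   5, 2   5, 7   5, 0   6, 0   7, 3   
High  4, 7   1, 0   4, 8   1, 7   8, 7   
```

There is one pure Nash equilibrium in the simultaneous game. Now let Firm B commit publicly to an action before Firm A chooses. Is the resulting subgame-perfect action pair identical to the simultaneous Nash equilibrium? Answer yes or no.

no

Work backward from Firm A's decision.
- Tier1: Firm A compares 1, 5, 4 and picks Mid; Firm B would get 2.
- Tier2: Firm A compares 3, 5, 1 and picks Mid; Firm B would get 7.
- Tier3: Firm A compares 8, 5, 4 and picks Low; Firm B would get 8.
- Tier4: Firm A compares 2, 6, 1 and picks Mid; Firm B would get 0.
- Tier5: Firm A compares 7, 7, 8 and picks High; Firm B would get 7.
Maximizing over 2, 7, 8, 0, 7, Firm B chooses Tier3. Subgame-perfect outcome: (Low, Tier3) with payoffs (8, 8).
Now find the simultaneous Nash equilibrium.
Firm A's best replies: Tier1→Mid; Tier2→Mid; Tier3→Low; Tier4→Mid; Tier5→High.
Firm B's best replies: Low→Tier5; Mid→Tier2; High→Tier3.
Only (Mid, Tier2) has each player best-responding; Nash payoffs (5, 7).
Sequential outcome (Low, Tier3) differs from the Nash profile (Mid, Tier2).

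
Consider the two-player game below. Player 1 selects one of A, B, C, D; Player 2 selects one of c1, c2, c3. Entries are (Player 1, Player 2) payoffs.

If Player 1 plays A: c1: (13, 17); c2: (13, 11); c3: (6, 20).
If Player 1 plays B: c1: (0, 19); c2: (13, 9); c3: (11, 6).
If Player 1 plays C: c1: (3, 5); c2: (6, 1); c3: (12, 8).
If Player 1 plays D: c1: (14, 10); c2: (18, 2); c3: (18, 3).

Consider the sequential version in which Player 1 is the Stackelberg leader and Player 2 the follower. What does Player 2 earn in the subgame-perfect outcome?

Player 2 best-responds to each possible Player 1 move:
- A: Player 2 compares 17, 11, 20 and picks c3; Player 1 would get 6.
- B: Player 2 compares 19, 9, 6 and picks c1; Player 1 would get 0.
- C: Player 2 compares 5, 1, 8 and picks c3; Player 1 would get 12.
- D: Player 2 compares 10, 2, 3 and picks c1; Player 1 would get 14.
Among 6, 0, 12, 14, the best is 14 at D. Subgame-perfect outcome: (D, c1) with payoffs (14, 10).

10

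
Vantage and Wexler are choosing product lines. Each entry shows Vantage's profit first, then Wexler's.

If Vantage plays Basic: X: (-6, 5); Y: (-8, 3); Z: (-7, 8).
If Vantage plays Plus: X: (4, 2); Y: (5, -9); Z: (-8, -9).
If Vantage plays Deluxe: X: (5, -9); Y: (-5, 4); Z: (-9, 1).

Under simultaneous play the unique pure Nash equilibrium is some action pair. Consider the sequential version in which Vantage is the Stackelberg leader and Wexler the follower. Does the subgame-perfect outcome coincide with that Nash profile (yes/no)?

no

Wexler best-responds to each possible Vantage move:
- Basic: Wexler compares 5, 3, 8 and picks Z; Vantage would get -7.
- Plus: Wexler compares 2, -9, -9 and picks X; Vantage would get 4.
- Deluxe: Wexler compares -9, 4, 1 and picks Y; Vantage would get -5.
Maximizing over -7, 4, -5, Vantage chooses Plus. Subgame-perfect outcome: (Plus, X) with payoffs (4, 2).
Under simultaneous play:
Vantage's best replies: X→Deluxe; Y→Plus; Z→Basic.
Wexler's best replies: Basic→Z; Plus→X; Deluxe→Y.
The unique mutual best reply is (Basic, Z), giving (-7, 8).
Sequential outcome (Plus, X) differs from the Nash profile (Basic, Z).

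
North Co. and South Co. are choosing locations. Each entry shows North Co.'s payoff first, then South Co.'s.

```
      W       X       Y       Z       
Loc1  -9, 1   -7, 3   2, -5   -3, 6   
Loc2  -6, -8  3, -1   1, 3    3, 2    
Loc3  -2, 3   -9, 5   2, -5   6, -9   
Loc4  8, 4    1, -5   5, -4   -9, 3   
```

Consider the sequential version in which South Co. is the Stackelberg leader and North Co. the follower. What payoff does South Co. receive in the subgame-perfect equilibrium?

Solve by backward induction (South Co. leads).
- W: BR = Loc4, leader payoff 4.
- X: BR = Loc2, leader payoff -1.
- Y: BR = Loc4, leader payoff -4.
- Z: BR = Loc3, leader payoff -9.
Maximizing over 4, -1, -4, -9, South Co. chooses W. Subgame-perfect outcome: (Loc4, W) with payoffs (8, 4).

4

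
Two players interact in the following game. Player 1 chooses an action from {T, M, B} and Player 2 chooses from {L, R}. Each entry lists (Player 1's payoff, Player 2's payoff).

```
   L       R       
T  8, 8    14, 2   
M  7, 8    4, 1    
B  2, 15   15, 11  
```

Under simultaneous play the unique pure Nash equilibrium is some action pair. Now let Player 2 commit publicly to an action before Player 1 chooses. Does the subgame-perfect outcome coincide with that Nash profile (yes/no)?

no

Player 1 best-responds to each possible Player 2 move:
- L: Player 1 compares 8, 7, 2 and picks T; Player 2 would get 8.
- R: Player 1 compares 14, 4, 15 and picks B; Player 2 would get 11.
Among 8, 11, the best is 11 at R. Subgame-perfect outcome: (B, R) with payoffs (15, 11).
Now find the simultaneous Nash equilibrium.
Player 1's best replies: L→T; R→B.
Player 2's best replies: T→L; M→L; B→L.
The unique mutual best reply is (T, L), giving (8, 8).
Sequential outcome (B, R) differs from the Nash profile (T, L).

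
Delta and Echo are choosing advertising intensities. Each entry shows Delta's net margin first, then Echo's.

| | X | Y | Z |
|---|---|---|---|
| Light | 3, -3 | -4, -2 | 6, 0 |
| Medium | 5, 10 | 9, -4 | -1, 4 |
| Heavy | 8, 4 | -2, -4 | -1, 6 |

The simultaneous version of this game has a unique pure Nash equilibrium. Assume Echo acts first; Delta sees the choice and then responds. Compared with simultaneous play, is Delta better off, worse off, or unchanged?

better off

Solve by backward induction (Echo leads).
- X → Delta plays Heavy (best of 3, 5, 8); Echo gets 4.
- Y → Delta plays Medium (best of -4, 9, -2); Echo gets -4.
- Z → Delta plays Light (best of 6, -1, -1); Echo gets 0.
Among 4, -4, 0, the best is 4 at X. Subgame-perfect outcome: (Heavy, X) with payoffs (8, 4).
For the simultaneous game, intersect best replies.
Delta's best replies: X→Heavy; Y→Medium; Z→Light.
Echo's best replies: Light→Z; Medium→X; Heavy→Z.
Only (Light, Z) has each player best-responding; Nash payoffs (6, 0).
Delta earns 8 sequentially versus 6 at the Nash outcome: better off.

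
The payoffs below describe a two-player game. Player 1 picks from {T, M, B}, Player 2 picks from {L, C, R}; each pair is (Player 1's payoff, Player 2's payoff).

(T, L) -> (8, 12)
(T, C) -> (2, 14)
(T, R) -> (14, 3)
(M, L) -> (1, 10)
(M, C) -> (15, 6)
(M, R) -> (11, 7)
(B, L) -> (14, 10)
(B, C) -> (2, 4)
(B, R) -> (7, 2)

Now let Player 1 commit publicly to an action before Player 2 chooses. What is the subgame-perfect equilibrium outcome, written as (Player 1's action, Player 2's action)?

(B, L)

Backward induction with Player 1 moving first.
- T → Player 2 plays C (best of 12, 14, 3); Player 1 gets 2.
- M → Player 2 plays L (best of 10, 6, 7); Player 1 gets 1.
- B → Player 2 plays L (best of 10, 4, 2); Player 1 gets 14.
Player 1's induced payoffs are 2, 1, 14, so Player 1 commits to B. Subgame-perfect outcome: (B, L) with payoffs (14, 10).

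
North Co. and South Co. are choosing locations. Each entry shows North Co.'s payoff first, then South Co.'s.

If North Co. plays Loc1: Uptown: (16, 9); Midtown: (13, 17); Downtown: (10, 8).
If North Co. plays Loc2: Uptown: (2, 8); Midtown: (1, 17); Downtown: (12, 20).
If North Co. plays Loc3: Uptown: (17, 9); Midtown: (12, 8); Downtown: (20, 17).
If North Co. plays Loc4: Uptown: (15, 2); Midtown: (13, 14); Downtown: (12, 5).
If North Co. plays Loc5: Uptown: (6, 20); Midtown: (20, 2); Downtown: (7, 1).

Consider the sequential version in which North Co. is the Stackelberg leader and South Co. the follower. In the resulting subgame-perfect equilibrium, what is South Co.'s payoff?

17

Work backward from South Co.'s decision.
- Loc1 → South Co. plays Midtown (best of 9, 17, 8); North Co. gets 13.
- Loc2 → South Co. plays Downtown (best of 8, 17, 20); North Co. gets 12.
- Loc3 → South Co. plays Downtown (best of 9, 8, 17); North Co. gets 20.
- Loc4 → South Co. plays Midtown (best of 2, 14, 5); North Co. gets 13.
- Loc5 → South Co. plays Uptown (best of 20, 2, 1); North Co. gets 6.
Maximizing over 13, 12, 20, 13, 6, North Co. chooses Loc3. Subgame-perfect outcome: (Loc3, Downtown) with payoffs (20, 17).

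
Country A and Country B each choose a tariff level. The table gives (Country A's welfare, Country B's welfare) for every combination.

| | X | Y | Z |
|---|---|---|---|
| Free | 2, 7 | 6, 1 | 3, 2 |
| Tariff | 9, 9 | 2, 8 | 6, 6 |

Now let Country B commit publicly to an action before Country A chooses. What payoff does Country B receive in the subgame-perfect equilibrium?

9

Solve by backward induction (Country B leads).
- X: Country A compares 2, 9 and picks Tariff; Country B would get 9.
- Y: Country A compares 6, 2 and picks Free; Country B would get 1.
- Z: Country A compares 3, 6 and picks Tariff; Country B would get 6.
Country B's induced payoffs are 9, 1, 6, so Country B commits to X. Subgame-perfect outcome: (Tariff, X) with payoffs (9, 9).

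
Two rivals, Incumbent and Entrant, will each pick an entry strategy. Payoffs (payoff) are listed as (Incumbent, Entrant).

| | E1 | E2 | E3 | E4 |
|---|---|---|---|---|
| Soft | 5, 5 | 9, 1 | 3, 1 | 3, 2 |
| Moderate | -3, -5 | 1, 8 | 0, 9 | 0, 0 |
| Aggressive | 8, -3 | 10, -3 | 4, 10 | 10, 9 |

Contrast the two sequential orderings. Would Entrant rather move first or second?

first

If Incumbent leads: Entrant's best replies are Soft→E1, Moderate→E3, Aggressive→E3; Incumbent's induced payoffs 5, 0, 4; outcome (Soft, E1), payoffs (5, 5).
If Entrant leads: Incumbent's best replies are E1→Aggressive, E2→Aggressive, E3→Aggressive, E4→Aggressive; Entrant's induced payoffs -3, -3, 10, 9; outcome (Aggressive, E3), payoffs (4, 10).
Entrant gets 10 moving first and 5 moving second, so Entrant prefers to move first.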